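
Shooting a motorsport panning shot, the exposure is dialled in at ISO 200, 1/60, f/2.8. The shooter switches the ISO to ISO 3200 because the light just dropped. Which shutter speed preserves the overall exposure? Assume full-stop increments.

1/1000s

ISO: 200 → 400 → 800 → 1600 → 3200 — 4 stops higher (brighter).
Need 4 stops darker from the shutter speed: 1/60 → 1/125 → 1/250 → 1/500 → 1/1000.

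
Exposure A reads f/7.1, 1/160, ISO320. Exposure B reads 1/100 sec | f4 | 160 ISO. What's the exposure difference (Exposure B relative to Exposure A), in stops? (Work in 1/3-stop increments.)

1 1/3 stops brighter

Aperture: f/7.1 → f/6.3 → f/5.6 → f/5 → f/4.5 → f/4 — 1 2/3 stops opened up (brighter).
Shutter speed: 1/160 → 1/125 → 1/100 — 2/3 stop longer (brighter).
ISO: 320 → 250 → 200 → 160 — 1 stop lower (darker).
Net: +1 2/3 +2/3 −1 = +1 1/3 stops.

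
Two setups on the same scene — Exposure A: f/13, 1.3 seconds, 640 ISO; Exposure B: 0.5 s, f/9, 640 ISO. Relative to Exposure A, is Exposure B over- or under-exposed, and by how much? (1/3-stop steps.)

Aperture: f/13 → f/11 → f/10 → f/9 — 1 stop opened up (brighter).
Shutter speed: 1.3 → 1 → 0.8 → 0.6 → 0.5 — 1 1/3 stops faster (darker).
ISO: unchanged.
Net: +1 −1 1/3 = −1/3 stops.

1/3 stop darker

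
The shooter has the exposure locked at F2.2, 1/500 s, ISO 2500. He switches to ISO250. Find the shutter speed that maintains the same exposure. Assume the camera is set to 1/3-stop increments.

1/50s

ISO: 2500 → 2000 → 1600 → 1250 → 1000 → 800 → 640 → 500 → 400 → 320 → 250 — 3 1/3 stops lower (darker).
Need 3 1/3 stops brighter from the shutter speed: 1/500 → 1/400 → 1/320 → 1/250 → 1/200 → 1/160 → 1/125 → 1/100 → 1/80 → 1/60 → 1/50.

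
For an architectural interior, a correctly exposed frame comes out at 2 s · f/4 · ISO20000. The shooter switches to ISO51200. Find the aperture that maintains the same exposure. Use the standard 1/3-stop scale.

f/6.3

ISO: 20000 → 25600 → 32000 → 40000 → 51200 — 1 1/3 stops raised (brighter).
Need 1 1/3 stops darker from the aperture: f/4 → f/4.5 → f/5 → f/5.6 → f/6.3.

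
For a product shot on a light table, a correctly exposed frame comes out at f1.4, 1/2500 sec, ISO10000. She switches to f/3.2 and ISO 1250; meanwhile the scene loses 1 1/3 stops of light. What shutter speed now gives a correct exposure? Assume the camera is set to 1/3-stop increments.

1/25s

Scene light: 1 1/3 stops darker.
Aperture: f/1.4 → f/1.6 → f/1.8 → f/2 → f/2.2 → f/2.5 → f/2.8 → f/3.2 — 2 1/3 stops narrower (darker).
ISO: 10000 → 8000 → 6400 → 5000 → 4000 → 3200 → 2500 → 2000 → 1600 → 1250 — 3 stops dropped (darker).
Net so far: 6 2/3 stops darker. Shutter speed: 1/2500 → 1/2000 → 1/1600 → 1/1250 → 1/1000 → 1/800 → 1/640 → 1/500 → 1/400 → 1/320 → 1/250 → 1/200 → 1/160 → 1/125 → 1/100 → 1/80 → 1/60 → 1/50 → 1/40 → 1/30 → 1/25.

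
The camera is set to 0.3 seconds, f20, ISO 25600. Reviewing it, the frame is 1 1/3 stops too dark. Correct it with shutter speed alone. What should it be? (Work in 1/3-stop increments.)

0.8 s

Underexposed by 1 1/3 stops → need 1 1/3 stops brighter.
Shutter speed: 0.3 → 0.4 → 0.5 → 0.6 → 0.8.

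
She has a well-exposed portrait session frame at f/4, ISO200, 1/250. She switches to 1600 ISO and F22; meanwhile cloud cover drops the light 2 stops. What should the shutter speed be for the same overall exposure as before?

Scene light: 2 stops darker.
ISO: 200 → 400 → 800 → 1600 — 3 stops raised (brighter).
Aperture: f/4 → f/5.6 → f/8 → f/11 → f/16 → f/22 — 5 stops narrower (darker).
Net so far: 4 stops darker. Shutter speed: 1/250 → 1/125 → 1/60 → 1/30 → 1/15.

1/15s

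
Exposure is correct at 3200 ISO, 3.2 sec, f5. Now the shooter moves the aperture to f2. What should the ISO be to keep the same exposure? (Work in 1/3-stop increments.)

Aperture: f/5 → f/4.5 → f/4 → f/3.5 → f/3.2 → f/2.8 → f/2.5 → f/2.2 → f/2 — 2 2/3 stops larger aperture (brighter).
Need 2 2/3 stops darker from the ISO: 3200 → 2500 → 2000 → 1600 → 1250 → 1000 → 800 → 640 → 500.

ISO 500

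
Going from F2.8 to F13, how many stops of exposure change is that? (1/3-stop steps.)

4 1/3 stops

f/2.8 → f/3.2 → f/3.5 → f/4 → f/4.5 → f/5 → f/5.6 → f/6.3 → f/7.1 → f/8 → f/9 → f/10 → f/11 → f/13 — count the steps: 13 third-stops = 4 1/3 stops.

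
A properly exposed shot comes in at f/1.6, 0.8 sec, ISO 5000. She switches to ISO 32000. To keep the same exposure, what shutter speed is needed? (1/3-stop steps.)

ISO: 5000 → 6400 → 8000 → 10000 → 12800 → 16000 → 20000 → 25600 → 32000 — 2 2/3 stops raised (brighter).
Need 2 2/3 stops darker from the shutter speed: 0.8 → 0.6 → 0.5 → 0.4 → 0.3 → 1/4 → 1/5 → 1/6 → 1/8.

1/8s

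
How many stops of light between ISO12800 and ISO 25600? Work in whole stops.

12800 → 25600 — count the steps: 1 stop.

1 stop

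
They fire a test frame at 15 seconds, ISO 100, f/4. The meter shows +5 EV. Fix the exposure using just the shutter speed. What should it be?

1/2s

Overexposed by 5 stops → need 5 stops darker.
Shutter speed: 15 → 8 → 4 → 2 → 1 → 1/2.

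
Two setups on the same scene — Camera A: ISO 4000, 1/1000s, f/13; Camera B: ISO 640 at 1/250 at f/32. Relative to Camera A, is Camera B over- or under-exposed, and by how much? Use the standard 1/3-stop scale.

Aperture: f/13 → f/14 → f/16 → f/18 → f/20 → f/22 → f/25 → f/29 → f/32 — 2 2/3 stops narrower (darker).
Shutter speed: 1/1000 → 1/800 → 1/640 → 1/500 → 1/400 → 1/320 → 1/250 — 2 stops slower (brighter).
ISO: 4000 → 3200 → 2500 → 2000 → 1600 → 1250 → 1000 → 800 → 640 — 2 2/3 stops lower (darker).
Net: −2 2/3 +2 −2 2/3 = −3 1/3 stops.

3 1/3 stops darker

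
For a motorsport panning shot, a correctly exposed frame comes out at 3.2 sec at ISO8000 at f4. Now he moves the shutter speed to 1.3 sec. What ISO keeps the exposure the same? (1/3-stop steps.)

Shutter speed: 3.2 → 2.5 → 2 → 1.6 → 1.3 — 1 1/3 stops faster (darker).
Need 1 1/3 stops brighter from the ISO: 8000 → 10000 → 12800 → 16000 → 20000.

ISO 20000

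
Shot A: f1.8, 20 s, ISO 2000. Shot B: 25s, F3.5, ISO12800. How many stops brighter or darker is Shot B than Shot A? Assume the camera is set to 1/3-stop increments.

1 stop brighter

Aperture: f/1.8 → f/2 → f/2.2 → f/2.5 → f/2.8 → f/3.2 → f/3.5 — 2 stops stopped down (darker).
Shutter speed: 20 → 25 — 1/3 stop longer (brighter).
ISO: 2000 → 2500 → 3200 → 4000 → 5000 → 6400 → 8000 → 10000 → 12800 — 2 2/3 stops raised (brighter).
Net: −2 +1/3 +2 2/3 = +1 stop.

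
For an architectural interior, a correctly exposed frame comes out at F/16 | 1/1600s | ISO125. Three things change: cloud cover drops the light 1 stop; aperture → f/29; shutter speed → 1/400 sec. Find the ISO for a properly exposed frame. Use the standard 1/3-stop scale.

ISO 200

Scene light: 1 stop darker.
Aperture: f/16 → f/18 → f/20 → f/22 → f/25 → f/29 — 1 2/3 stops narrower (darker).
Shutter speed: 1/1600 → 1/1250 → 1/1000 → 1/800 → 1/640 → 1/500 → 1/400 — 2 stops slower (brighter).
Net so far: 2/3 stop darker. ISO: 125 → 160 → 200.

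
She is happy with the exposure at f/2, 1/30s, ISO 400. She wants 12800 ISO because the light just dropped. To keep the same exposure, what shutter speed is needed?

1/1000s

ISO: 400 → 800 → 1600 → 3200 → 6400 → 12800 — 5 stops raised (brighter).
Need 5 stops darker from the shutter speed: 1/30 → 1/60 → 1/125 → 1/250 → 1/500 → 1/1000.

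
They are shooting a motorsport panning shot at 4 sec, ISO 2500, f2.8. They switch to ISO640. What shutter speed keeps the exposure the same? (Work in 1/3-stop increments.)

15 s

ISO: 2500 → 2000 → 1600 → 1250 → 1000 → 800 → 640 — 2 stops dropped (darker).
Need 2 stops brighter from the shutter speed: 4 → 5 → 6 → 8 → 10 → 13 → 15.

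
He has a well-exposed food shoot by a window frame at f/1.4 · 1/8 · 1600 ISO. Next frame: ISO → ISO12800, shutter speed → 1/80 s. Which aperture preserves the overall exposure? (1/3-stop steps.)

f/1.2

ISO: 1600 → 2000 → 2500 → 3200 → 4000 → 5000 → 6400 → 8000 → 10000 → 12800 — 3 stops raised (brighter).
Shutter speed: 1/8 → 1/10 → 1/13 → 1/15 → 1/20 → 1/25 → 1/30 → 1/40 → 1/50 → 1/60 → 1/80 — 3 1/3 stops faster (darker).
Net change so far: 1/3 stop darker. Offset with the aperture: f/1.4 → f/1.2.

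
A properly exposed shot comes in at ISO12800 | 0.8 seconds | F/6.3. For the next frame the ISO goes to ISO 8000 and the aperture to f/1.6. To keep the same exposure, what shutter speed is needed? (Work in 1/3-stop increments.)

1/13s

ISO: 12800 → 10000 → 8000 — 2/3 stop dropped (darker).
Aperture: f/6.3 → f/5.6 → f/5 → f/4.5 → f/4 → f/3.5 → f/3.2 → f/2.8 → f/2.5 → f/2.2 → f/2 → f/1.8 → f/1.6 — 4 stops larger aperture (brighter).
Net change so far: 3 1/3 stops brighter. Offset with the shutter speed: 0.8 → 0.6 → 0.5 → 0.4 → 0.3 → 1/4 → 1/5 → 1/6 → 1/8 → 1/10 → 1/13.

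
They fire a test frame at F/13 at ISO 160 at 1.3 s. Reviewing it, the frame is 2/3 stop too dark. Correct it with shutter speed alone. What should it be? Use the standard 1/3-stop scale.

Underexposed by 2/3 stop → need 2/3 stop brighter.
Shutter speed: 1.3 → 1.6 → 2.

2 s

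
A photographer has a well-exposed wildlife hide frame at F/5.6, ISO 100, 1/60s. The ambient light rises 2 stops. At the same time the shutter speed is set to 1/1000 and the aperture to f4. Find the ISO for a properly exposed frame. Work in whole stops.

ISO 200

Scene light: 2 stops brighter.
Shutter speed: 1/60 → 1/125 → 1/250 → 1/500 → 1/1000 — 4 stops shorter (darker).
Aperture: f/5.6 → f/4 — 1 stop wider (brighter).
Net so far: 1 stop darker. ISO: 100 → 200.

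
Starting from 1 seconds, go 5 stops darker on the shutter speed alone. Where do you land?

1/30s

Shutter speed: 1 → 1/2 → 1/4 → 1/8 → 1/15 → 1/30 — 5 stops shorter (darker).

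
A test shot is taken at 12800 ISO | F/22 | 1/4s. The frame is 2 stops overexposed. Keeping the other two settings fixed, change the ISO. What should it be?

ISO 3200

Overexposed by 2 stops → need 2 stops darker.
ISO: 12800 → 6400 → 3200.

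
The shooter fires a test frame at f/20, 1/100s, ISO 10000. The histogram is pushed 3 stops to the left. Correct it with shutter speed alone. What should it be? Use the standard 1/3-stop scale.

1/13s

Underexposed by 3 stops → need 3 stops brighter.
Shutter speed: 1/100 → 1/80 → 1/60 → 1/50 → 1/40 → 1/30 → 1/25 → 1/20 → 1/15 → 1/13.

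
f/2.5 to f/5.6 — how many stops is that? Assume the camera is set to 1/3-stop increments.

2 1/3 stops

f/2.5 → f/2.8 → f/3.2 → f/3.5 → f/4 → f/4.5 → f/5 → f/5.6 — count the steps: 7 third-stops = 2 1/3 stops.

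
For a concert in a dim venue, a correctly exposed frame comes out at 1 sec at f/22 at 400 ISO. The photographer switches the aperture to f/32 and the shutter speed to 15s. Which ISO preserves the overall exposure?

ISO 50

Aperture: f/22 → f/32 — 1 stop stopped down (darker).
Shutter speed: 1 → 2 → 4 → 8 → 15 — 4 stops longer (brighter).
Net change so far: 3 stops brighter. Offset with the ISO: 400 → 200 → 100 → 50.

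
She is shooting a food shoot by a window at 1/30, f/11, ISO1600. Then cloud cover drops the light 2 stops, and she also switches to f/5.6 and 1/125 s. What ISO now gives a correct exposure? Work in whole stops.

Scene light: 2 stops darker.
Aperture: f/11 → f/8 → f/5.6 — 2 stops larger aperture (brighter).
Shutter speed: 1/30 → 1/60 → 1/125 — 2 stops faster (darker).
Net so far: 2 stops darker. ISO: 1600 → 3200 → 6400.

ISO 6400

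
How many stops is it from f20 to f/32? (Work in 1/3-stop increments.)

1 1/3 stops

f/20 → f/22 → f/25 → f/29 → f/32 — count the steps: 4 third-stops = 1 1/3 stops.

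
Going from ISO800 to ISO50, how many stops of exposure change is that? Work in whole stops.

800 → 400 → 200 → 100 → 50 — count the steps: 4 stops.

4 stops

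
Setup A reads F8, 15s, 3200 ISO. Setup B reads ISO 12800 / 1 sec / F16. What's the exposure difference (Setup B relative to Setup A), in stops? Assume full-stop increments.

Aperture: f/8 → f/11 → f/16 — 2 stops stopped down (darker).
Shutter speed: 15 → 8 → 4 → 2 → 1 — 4 stops shorter (darker).
ISO: 3200 → 6400 → 12800 — 2 stops raised (brighter).
Net: −2 −4 +2 = −4 stops.

4 stops darker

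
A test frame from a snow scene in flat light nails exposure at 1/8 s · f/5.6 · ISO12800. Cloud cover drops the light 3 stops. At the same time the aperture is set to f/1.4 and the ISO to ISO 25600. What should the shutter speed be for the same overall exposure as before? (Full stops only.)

1/30s

Scene light: 3 stops darker.
Aperture: f/5.6 → f/4 → f/2.8 → f/2 → f/1.4 — 4 stops wider (brighter).
ISO: 12800 → 25600 — 1 stop higher (brighter).
Net so far: 2 stops brighter. Shutter speed: 1/8 → 1/15 → 1/30.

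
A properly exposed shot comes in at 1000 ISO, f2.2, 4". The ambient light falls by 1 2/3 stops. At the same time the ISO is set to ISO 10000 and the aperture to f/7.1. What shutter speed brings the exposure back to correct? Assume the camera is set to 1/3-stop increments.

Scene light: 1 2/3 stops darker.
ISO: 1000 → 1250 → 1600 → 2000 → 2500 → 3200 → 4000 → 5000 → 6400 → 8000 → 10000 — 3 1/3 stops higher (brighter).
Aperture: f/2.2 → f/2.5 → f/2.8 → f/3.2 → f/3.5 → f/4 → f/4.5 → f/5 → f/5.6 → f/6.3 → f/7.1 — 3 1/3 stops narrower (darker).
Net so far: 1 2/3 stops darker. Shutter speed: 4 → 5 → 6 → 8 → 10 → 13.

13 s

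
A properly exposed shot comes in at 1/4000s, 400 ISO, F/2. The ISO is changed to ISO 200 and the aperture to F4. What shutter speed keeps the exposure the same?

1/500s

ISO: 400 → 200 — 1 stop lower (darker).
Aperture: f/2 → f/2.8 → f/4 — 2 stops smaller aperture (darker).
Net change so far: 3 stops darker. Offset with the shutter speed: 1/4000 → 1/2000 → 1/1000 → 1/500.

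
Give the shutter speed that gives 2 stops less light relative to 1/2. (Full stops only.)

Shutter speed: 1/2 → 1/4 → 1/8 — 2 stops shorter (darker).

1/8s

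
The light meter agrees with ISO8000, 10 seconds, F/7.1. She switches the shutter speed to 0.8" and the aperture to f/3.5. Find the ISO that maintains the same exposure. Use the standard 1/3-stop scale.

Shutter speed: 10 → 8 → 6 → 5 → 4 → 3.2 → 2.5 → 2 → 1.6 → 1.3 → 1 → 0.8 — 3 2/3 stops shorter (darker).
Aperture: f/7.1 → f/6.3 → f/5.6 → f/5 → f/4.5 → f/4 → f/3.5 — 2 stops larger aperture (brighter).
Net change so far: 1 2/3 stops darker. Offset with the ISO: 8000 → 10000 → 12800 → 16000 → 20000 → 25600.

ISO 25600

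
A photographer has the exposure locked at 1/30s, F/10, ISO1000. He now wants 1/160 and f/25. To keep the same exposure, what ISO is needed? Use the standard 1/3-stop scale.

Shutter speed: 1/30 → 1/40 → 1/50 → 1/60 → 1/80 → 1/100 → 1/125 → 1/160 — 2 1/3 stops faster (darker).
Aperture: f/10 → f/11 → f/13 → f/14 → f/16 → f/18 → f/20 → f/22 → f/25 — 2 2/3 stops smaller aperture (darker).
Net change so far: 5 stops darker. Offset with the ISO: 1000 → 1250 → 1600 → 2000 → 2500 → 3200 → 4000 → 5000 → 6400 → 8000 → 10000 → 12800 → 16000 → 20000 → 25600 → 32000.

ISO 32000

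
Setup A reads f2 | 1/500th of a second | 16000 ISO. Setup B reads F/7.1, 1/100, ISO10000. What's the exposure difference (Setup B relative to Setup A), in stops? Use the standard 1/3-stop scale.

2 stops darker

Aperture: f/2 → f/2.2 → f/2.5 → f/2.8 → f/3.2 → f/3.5 → f/4 → f/4.5 → f/5 → f/5.6 → f/6.3 → f/7.1 — 3 2/3 stops stopped down (darker).
Shutter speed: 1/500 → 1/400 → 1/320 → 1/250 → 1/200 → 1/160 → 1/125 → 1/100 — 2 1/3 stops slower (brighter).
ISO: 16000 → 12800 → 10000 — 2/3 stop dropped (darker).
Net: −3 2/3 +2 1/3 −2/3 = −2 stops.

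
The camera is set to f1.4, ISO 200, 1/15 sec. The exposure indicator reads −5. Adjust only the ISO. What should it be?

ISO 6400

Underexposed by 5 stops → need 5 stops brighter.
ISO: 200 → 400 → 800 → 1600 → 3200 → 6400.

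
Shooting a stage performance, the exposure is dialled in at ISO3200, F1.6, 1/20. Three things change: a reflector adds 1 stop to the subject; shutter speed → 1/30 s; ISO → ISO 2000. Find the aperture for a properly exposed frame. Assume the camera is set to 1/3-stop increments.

f/1.4

Scene light: 1 stop brighter.
Shutter speed: 1/20 → 1/25 → 1/30 — 2/3 stop shorter (darker).
ISO: 3200 → 2500 → 2000 — 2/3 stop lower (darker).
Net so far: 1/3 stop darker. Aperture: f/1.6 → f/1.4.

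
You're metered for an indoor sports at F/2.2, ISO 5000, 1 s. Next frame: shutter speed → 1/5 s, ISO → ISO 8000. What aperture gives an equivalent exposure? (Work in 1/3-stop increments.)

f/1.2

Shutter speed: 1 → 0.8 → 0.6 → 0.5 → 0.4 → 0.3 → 1/4 → 1/5 — 2 1/3 stops shorter (darker).
ISO: 5000 → 6400 → 8000 — 2/3 stop raised (brighter).
Net change so far: 1 2/3 stops darker. Offset with the aperture: f/2.2 → f/2 → f/1.8 → f/1.6 → f/1.4 → f/1.2.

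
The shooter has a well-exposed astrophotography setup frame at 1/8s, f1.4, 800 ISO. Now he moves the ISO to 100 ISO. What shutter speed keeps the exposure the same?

1 s

ISO: 800 → 400 → 200 → 100 — 3 stops lower (darker).
Need 3 stops brighter from the shutter speed: 1/8 → 1/4 → 1/2 → 1.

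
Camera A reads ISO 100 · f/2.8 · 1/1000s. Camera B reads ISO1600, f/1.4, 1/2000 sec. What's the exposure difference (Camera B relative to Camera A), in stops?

5 stops brighter

Aperture: f/2.8 → f/2 → f/1.4 — 2 stops wider (brighter).
Shutter speed: 1/1000 → 1/2000 — 1 stop shorter (darker).
ISO: 100 → 200 → 400 → 800 → 1600 — 4 stops higher (brighter).
Net: +2 −1 +4 = +5 stops.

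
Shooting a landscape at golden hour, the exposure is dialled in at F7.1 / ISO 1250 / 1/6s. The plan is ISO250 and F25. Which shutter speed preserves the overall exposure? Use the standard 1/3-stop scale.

ISO: 1250 → 1000 → 800 → 640 → 500 → 400 → 320 → 250 — 2 1/3 stops dropped (darker).
Aperture: f/7.1 → f/8 → f/9 → f/10 → f/11 → f/13 → f/14 → f/16 → f/18 → f/20 → f/22 → f/25 — 3 2/3 stops smaller aperture (darker).
Net change so far: 6 stops darker. Offset with the shutter speed: 1/6 → 1/5 → 1/4 → 0.3 → 0.4 → 0.5 → 0.6 → 0.8 → 1 → 1.3 → 1.6 → 2 → 2.5 → 3.2 → 4 → 5 → 6 → 8 → 10.

10 s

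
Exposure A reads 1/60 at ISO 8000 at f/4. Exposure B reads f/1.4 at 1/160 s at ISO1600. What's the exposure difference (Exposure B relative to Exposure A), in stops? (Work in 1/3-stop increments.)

2/3 stop darker

Aperture: f/4 → f/3.5 → f/3.2 → f/2.8 → f/2.5 → f/2.2 → f/2 → f/1.8 → f/1.6 → f/1.4 — 3 stops opened up (brighter).
Shutter speed: 1/60 → 1/80 → 1/100 → 1/125 → 1/160 — 1 1/3 stops faster (darker).
ISO: 8000 → 6400 → 5000 → 4000 → 3200 → 2500 → 2000 → 1600 — 2 1/3 stops lower (darker).
Net: +3 −1 1/3 −2 1/3 = −2/3 stops.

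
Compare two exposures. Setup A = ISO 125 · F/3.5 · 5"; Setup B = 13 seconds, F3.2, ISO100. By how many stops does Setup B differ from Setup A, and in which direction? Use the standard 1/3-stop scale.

1 1/3 stops brighter

Aperture: f/3.5 → f/3.2 — 1/3 stop opened up (brighter).
Shutter speed: 5 → 6 → 8 → 10 → 13 — 1 1/3 stops longer (brighter).
ISO: 125 → 100 — 1/3 stop lower (darker).
Net: +1/3 +1 1/3 −1/3 = +1 1/3 stops.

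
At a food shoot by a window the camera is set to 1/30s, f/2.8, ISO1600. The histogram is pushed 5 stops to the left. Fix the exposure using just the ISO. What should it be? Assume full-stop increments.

ISO 51200

Underexposed by 5 stops → need 5 stops brighter.
ISO: 1600 → 3200 → 6400 → 12800 → 25600 → 51200.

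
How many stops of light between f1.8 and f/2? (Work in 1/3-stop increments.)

1/3 stop

f/1.8 → f/2 — count the steps: 1 third-stops = 1/3 stop.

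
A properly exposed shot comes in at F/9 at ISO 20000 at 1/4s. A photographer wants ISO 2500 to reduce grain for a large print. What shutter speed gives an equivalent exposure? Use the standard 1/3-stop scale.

2 s

ISO: 20000 → 16000 → 12800 → 10000 → 8000 → 6400 → 5000 → 4000 → 3200 → 2500 — 3 stops lower (darker).
Need 3 stops brighter from the shutter speed: 1/4 → 0.3 → 0.4 → 0.5 → 0.6 → 0.8 → 1 → 1.3 → 1.6 → 2.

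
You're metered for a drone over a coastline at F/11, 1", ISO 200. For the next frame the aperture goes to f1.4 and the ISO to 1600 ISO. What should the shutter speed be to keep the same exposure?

Aperture: f/11 → f/8 → f/5.6 → f/4 → f/2.8 → f/2 → f/1.4 — 6 stops wider (brighter).
ISO: 200 → 400 → 800 → 1600 — 3 stops raised (brighter).
Net change so far: 9 stops brighter. Offset with the shutter speed: 1 → 1/2 → 1/4 → 1/8 → 1/15 → 1/30 → 1/60 → 1/125 → 1/250 → 1/500.

1/500s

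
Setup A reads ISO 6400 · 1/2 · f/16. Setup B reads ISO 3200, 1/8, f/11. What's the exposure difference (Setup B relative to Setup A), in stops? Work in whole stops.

2 stops darker

Aperture: f/16 → f/11 — 1 stop larger aperture (brighter).
Shutter speed: 1/2 → 1/4 → 1/8 — 2 stops faster (darker).
ISO: 6400 → 3200 — 1 stop lower (darker).
Net: +1 −2 −1 = −2 stops.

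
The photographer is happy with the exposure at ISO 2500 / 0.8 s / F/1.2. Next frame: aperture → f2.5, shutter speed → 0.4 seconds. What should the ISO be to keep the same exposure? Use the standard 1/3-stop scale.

ISO 20000

Aperture: f/1.2 → f/1.4 → f/1.6 → f/1.8 → f/2 → f/2.2 → f/2.5 — 2 stops stopped down (darker).
Shutter speed: 0.8 → 0.6 → 0.5 → 0.4 — 1 stop shorter (darker).
Net change so far: 3 stops darker. Offset with the ISO: 2500 → 3200 → 4000 → 5000 → 6400 → 8000 → 10000 → 12800 → 16000 → 20000.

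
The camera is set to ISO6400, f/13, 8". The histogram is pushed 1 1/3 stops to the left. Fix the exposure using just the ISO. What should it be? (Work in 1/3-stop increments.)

Underexposed by 1 1/3 stops → need 1 1/3 stops brighter.
ISO: 6400 → 8000 → 10000 → 12800 → 16000.

ISO 16000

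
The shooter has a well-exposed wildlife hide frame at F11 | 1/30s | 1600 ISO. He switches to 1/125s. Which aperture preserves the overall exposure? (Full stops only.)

f/5.6

Shutter speed: 1/30 → 1/60 → 1/125 — 2 stops shorter (darker).
Need 2 stops brighter from the aperture: f/11 → f/8 → f/5.6.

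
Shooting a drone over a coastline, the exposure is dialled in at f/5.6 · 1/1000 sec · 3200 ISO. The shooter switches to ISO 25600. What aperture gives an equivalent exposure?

f/16

ISO: 3200 → 6400 → 12800 → 25600 — 3 stops raised (brighter).
Need 3 stops darker from the aperture: f/5.6 → f/8 → f/11 → f/16.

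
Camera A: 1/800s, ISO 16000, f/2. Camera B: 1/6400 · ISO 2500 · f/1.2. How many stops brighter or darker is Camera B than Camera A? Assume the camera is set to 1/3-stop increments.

Aperture: f/2 → f/1.8 → f/1.6 → f/1.4 → f/1.2 — 1 1/3 stops opened up (brighter).
Shutter speed: 1/800 → 1/1000 → 1/1250 → 1/1600 → 1/2000 → 1/2500 → 1/3200 → 1/4000 → 1/5000 → 1/6400 — 3 stops shorter (darker).
ISO: 16000 → 12800 → 10000 → 8000 → 6400 → 5000 → 4000 → 3200 → 2500 — 2 2/3 stops lower (darker).
Net: +1 1/3 −3 −2 2/3 = −4 1/3 stops.

4 1/3 stops darker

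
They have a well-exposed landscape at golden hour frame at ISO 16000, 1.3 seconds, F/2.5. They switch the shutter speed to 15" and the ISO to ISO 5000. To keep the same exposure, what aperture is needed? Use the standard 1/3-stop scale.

f/5

Shutter speed: 1.3 → 1.6 → 2 → 2.5 → 3.2 → 4 → 5 → 6 → 8 → 10 → 13 → 15 — 3 2/3 stops slower (brighter).
ISO: 16000 → 12800 → 10000 → 8000 → 6400 → 5000 — 1 2/3 stops lower (darker).
Net change so far: 2 stops brighter. Offset with the aperture: f/2.5 → f/2.8 → f/3.2 → f/3.5 → f/4 → f/4.5 → f/5.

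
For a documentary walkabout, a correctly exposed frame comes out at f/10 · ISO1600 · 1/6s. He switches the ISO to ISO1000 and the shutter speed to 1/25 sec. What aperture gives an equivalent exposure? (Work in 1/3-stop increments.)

f/4

ISO: 1600 → 1250 → 1000 — 2/3 stop lower (darker).
Shutter speed: 1/6 → 1/8 → 1/10 → 1/13 → 1/15 → 1/20 → 1/25 — 2 stops shorter (darker).
Net change so far: 2 2/3 stops darker. Offset with the aperture: f/10 → f/9 → f/8 → f/7.1 → f/6.3 → f/5.6 → f/5 → f/4.5 → f/4.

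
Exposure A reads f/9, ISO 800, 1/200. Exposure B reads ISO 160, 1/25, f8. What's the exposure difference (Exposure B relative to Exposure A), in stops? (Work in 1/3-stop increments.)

Aperture: f/9 → f/8 — 1/3 stop wider (brighter).
Shutter speed: 1/200 → 1/160 → 1/125 → 1/100 → 1/80 → 1/60 → 1/50 → 1/40 → 1/30 → 1/25 — 3 stops slower (brighter).
ISO: 800 → 640 → 500 → 400 → 320 → 250 → 200 → 160 — 2 1/3 stops dropped (darker).
Net: +1/3 +3 −2 1/3 = +1 stop.

1 stop brighter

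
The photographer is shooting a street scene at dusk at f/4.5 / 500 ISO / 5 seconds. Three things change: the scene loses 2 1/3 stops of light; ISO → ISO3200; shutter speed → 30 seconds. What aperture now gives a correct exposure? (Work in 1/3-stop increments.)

Scene light: 2 1/3 stops darker.
ISO: 500 → 640 → 800 → 1000 → 1250 → 1600 → 2000 → 2500 → 3200 — 2 2/3 stops higher (brighter).
Shutter speed: 5 → 6 → 8 → 10 → 13 → 15 → 20 → 25 → 30 — 2 2/3 stops slower (brighter).
Net so far: 3 stops brighter. Aperture: f/4.5 → f/5 → f/5.6 → f/6.3 → f/7.1 → f/8 → f/9 → f/10 → f/11 → f/13.

f/13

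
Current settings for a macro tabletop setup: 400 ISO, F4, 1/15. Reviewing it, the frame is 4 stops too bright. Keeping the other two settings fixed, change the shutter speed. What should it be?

1/250s

Overexposed by 4 stops → need 4 stops darker.
Shutter speed: 1/15 → 1/30 → 1/60 → 1/125 → 1/250.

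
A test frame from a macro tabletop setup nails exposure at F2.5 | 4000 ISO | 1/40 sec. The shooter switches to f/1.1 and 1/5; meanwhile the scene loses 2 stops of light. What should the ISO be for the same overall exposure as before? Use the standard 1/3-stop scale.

ISO 400

Scene light: 2 stops darker.
Aperture: f/2.5 → f/2.2 → f/2 → f/1.8 → f/1.6 → f/1.4 → f/1.2 → f/1.1 — 2 1/3 stops larger aperture (brighter).
Shutter speed: 1/40 → 1/30 → 1/25 → 1/20 → 1/15 → 1/13 → 1/10 → 1/8 → 1/6 → 1/5 — 3 stops slower (brighter).
Net so far: 3 1/3 stops brighter. ISO: 4000 → 3200 → 2500 → 2000 → 1600 → 1250 → 1000 → 800 → 640 → 500 → 400.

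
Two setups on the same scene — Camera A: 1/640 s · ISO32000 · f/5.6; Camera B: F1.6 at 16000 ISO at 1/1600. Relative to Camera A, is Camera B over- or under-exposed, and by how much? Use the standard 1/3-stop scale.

1 1/3 stops brighter

Aperture: f/5.6 → f/5 → f/4.5 → f/4 → f/3.5 → f/3.2 → f/2.8 → f/2.5 → f/2.2 → f/2 → f/1.8 → f/1.6 — 3 2/3 stops opened up (brighter).
Shutter speed: 1/640 → 1/800 → 1/1000 → 1/1250 → 1/1600 — 1 1/3 stops shorter (darker).
ISO: 32000 → 25600 → 20000 → 16000 — 1 stop lower (darker).
Net: +3 2/3 −1 1/3 −1 = +1 1/3 stops.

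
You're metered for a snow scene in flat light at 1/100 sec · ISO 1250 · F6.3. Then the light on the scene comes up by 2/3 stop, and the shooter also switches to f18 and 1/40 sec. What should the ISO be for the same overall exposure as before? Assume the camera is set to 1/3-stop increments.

ISO 2500

Scene light: 2/3 stop brighter.
Aperture: f/6.3 → f/7.1 → f/8 → f/9 → f/10 → f/11 → f/13 → f/14 → f/16 → f/18 — 3 stops stopped down (darker).
Shutter speed: 1/100 → 1/80 → 1/60 → 1/50 → 1/40 — 1 1/3 stops slower (brighter).
Net so far: 1 stop darker. ISO: 1250 → 1600 → 2000 → 2500.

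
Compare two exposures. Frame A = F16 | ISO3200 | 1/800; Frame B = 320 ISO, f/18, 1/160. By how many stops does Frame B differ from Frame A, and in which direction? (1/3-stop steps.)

Aperture: f/16 → f/18 — 1/3 stop narrower (darker).
Shutter speed: 1/800 → 1/640 → 1/500 → 1/400 → 1/320 → 1/250 → 1/200 → 1/160 — 2 1/3 stops longer (brighter).
ISO: 3200 → 2500 → 2000 → 1600 → 1250 → 1000 → 800 → 640 → 500 → 400 → 320 — 3 1/3 stops dropped (darker).
Net: −1/3 +2 1/3 −3 1/3 = −1 1/3 stops.

1 1/3 stops darker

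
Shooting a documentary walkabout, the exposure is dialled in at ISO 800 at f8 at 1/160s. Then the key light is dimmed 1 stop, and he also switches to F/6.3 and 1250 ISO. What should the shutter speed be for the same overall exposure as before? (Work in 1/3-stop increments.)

1/200s

Scene light: 1 stop darker.
Aperture: f/8 → f/7.1 → f/6.3 — 2/3 stop wider (brighter).
ISO: 800 → 1000 → 1250 — 2/3 stop raised (brighter).
Net so far: 1/3 stop brighter. Shutter speed: 1/160 → 1/200.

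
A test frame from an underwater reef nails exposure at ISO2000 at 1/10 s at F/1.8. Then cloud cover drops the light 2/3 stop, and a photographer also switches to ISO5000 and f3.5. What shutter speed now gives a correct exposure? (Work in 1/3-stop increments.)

Scene light: 2/3 stop darker.
ISO: 2000 → 2500 → 3200 → 4000 → 5000 — 1 1/3 stops raised (brighter).
Aperture: f/1.8 → f/2 → f/2.2 → f/2.5 → f/2.8 → f/3.2 → f/3.5 — 2 stops narrower (darker).
Net so far: 1 1/3 stops darker. Shutter speed: 1/10 → 1/8 → 1/6 → 1/5 → 1/4.

1/4s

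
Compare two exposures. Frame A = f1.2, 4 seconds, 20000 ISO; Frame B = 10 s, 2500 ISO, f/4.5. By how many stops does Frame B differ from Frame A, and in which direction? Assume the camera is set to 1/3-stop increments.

Aperture: f/1.2 → f/1.4 → f/1.6 → f/1.8 → f/2 → f/2.2 → f/2.5 → f/2.8 → f/3.2 → f/3.5 → f/4 → f/4.5 — 3 2/3 stops narrower (darker).
Shutter speed: 4 → 5 → 6 → 8 → 10 — 1 1/3 stops slower (brighter).
ISO: 20000 → 16000 → 12800 → 10000 → 8000 → 6400 → 5000 → 4000 → 3200 → 2500 — 3 stops lower (darker).
Net: −3 2/3 +1 1/3 −3 = −5 1/3 stops.

5 1/3 stops darker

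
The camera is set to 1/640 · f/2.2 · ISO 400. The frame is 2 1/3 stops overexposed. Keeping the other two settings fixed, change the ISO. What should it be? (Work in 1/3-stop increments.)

ISO 80

Overexposed by 2 1/3 stops → need 2 1/3 stops darker.
ISO: 400 → 320 → 250 → 200 → 160 → 125 → 100 → 80.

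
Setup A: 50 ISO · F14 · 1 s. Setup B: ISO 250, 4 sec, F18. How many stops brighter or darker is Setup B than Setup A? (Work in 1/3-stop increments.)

3 2/3 stops brighter

Aperture: f/14 → f/16 → f/18 — 2/3 stop stopped down (darker).
Shutter speed: 1 → 1.3 → 1.6 → 2 → 2.5 → 3.2 → 4 — 2 stops slower (brighter).
ISO: 50 → 64 → 80 → 100 → 125 → 160 → 200 → 250 — 2 1/3 stops higher (brighter).
Net: −2/3 +2 +2 1/3 = +3 2/3 stops.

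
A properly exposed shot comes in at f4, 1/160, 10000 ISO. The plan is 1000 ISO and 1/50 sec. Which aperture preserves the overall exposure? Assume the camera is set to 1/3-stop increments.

f/2.2

ISO: 10000 → 8000 → 6400 → 5000 → 4000 → 3200 → 2500 → 2000 → 1600 → 1250 → 1000 — 3 1/3 stops lower (darker).
Shutter speed: 1/160 → 1/125 → 1/100 → 1/80 → 1/60 → 1/50 — 1 2/3 stops longer (brighter).
Net change so far: 1 2/3 stops darker. Offset with the aperture: f/4 → f/3.5 → f/3.2 → f/2.8 → f/2.5 → f/2.2.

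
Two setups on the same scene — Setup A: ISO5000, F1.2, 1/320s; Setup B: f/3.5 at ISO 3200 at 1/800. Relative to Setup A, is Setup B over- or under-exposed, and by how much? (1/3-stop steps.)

Aperture: f/1.2 → f/1.4 → f/1.6 → f/1.8 → f/2 → f/2.2 → f/2.5 → f/2.8 → f/3.2 → f/3.5 — 3 stops narrower (darker).
Shutter speed: 1/320 → 1/400 → 1/500 → 1/640 → 1/800 — 1 1/3 stops faster (darker).
ISO: 5000 → 4000 → 3200 — 2/3 stop dropped (darker).
Net: −3 −1 1/3 −2/3 = −5 stops.

5 stops darker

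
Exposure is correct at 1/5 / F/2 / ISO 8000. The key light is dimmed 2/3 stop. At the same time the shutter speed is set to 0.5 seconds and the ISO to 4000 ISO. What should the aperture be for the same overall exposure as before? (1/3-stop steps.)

f/1.8

Scene light: 2/3 stop darker.
Shutter speed: 1/5 → 1/4 → 0.3 → 0.4 → 0.5 — 1 1/3 stops slower (brighter).
ISO: 8000 → 6400 → 5000 → 4000 — 1 stop lower (darker).
Net so far: 1/3 stop darker. Aperture: f/2 → f/1.8.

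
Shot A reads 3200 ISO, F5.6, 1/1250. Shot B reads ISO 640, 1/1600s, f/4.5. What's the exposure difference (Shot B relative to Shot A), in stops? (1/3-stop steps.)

Aperture: f/5.6 → f/5 → f/4.5 — 2/3 stop larger aperture (brighter).
Shutter speed: 1/1250 → 1/1600 — 1/3 stop shorter (darker).
ISO: 3200 → 2500 → 2000 → 1600 → 1250 → 1000 → 800 → 640 — 2 1/3 stops lower (darker).
Net: +2/3 −1/3 −2 1/3 = −2 stops.

2 stops darker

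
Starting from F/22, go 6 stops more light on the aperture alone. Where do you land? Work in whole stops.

Aperture: f/22 → f/16 → f/11 → f/8 → f/5.6 → f/4 → f/2.8 — 6 stops larger aperture (brighter).

f/2.8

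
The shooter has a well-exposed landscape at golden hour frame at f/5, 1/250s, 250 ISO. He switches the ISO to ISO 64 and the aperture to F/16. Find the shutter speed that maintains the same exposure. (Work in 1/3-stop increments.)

ISO: 250 → 200 → 160 → 125 → 100 → 80 → 64 — 2 stops dropped (darker).
Aperture: f/5 → f/5.6 → f/6.3 → f/7.1 → f/8 → f/9 → f/10 → f/11 → f/13 → f/14 → f/16 — 3 1/3 stops stopped down (darker).
Net change so far: 5 1/3 stops darker. Offset with the shutter speed: 1/250 → 1/200 → 1/160 → 1/125 → 1/100 → 1/80 → 1/60 → 1/50 → 1/40 → 1/30 → 1/25 → 1/20 → 1/15 → 1/13 → 1/10 → 1/8 → 1/6.

1/6s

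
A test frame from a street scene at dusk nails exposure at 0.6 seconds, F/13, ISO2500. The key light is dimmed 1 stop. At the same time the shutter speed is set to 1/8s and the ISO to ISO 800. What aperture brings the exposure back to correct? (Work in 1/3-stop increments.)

Scene light: 1 stop darker.
Shutter speed: 0.6 → 0.5 → 0.4 → 0.3 → 1/4 → 1/5 → 1/6 → 1/8 — 2 1/3 stops shorter (darker).
ISO: 2500 → 2000 → 1600 → 1250 → 1000 → 800 — 1 2/3 stops dropped (darker).
Net so far: 5 stops darker. Aperture: f/13 → f/11 → f/10 → f/9 → f/8 → f/7.1 → f/6.3 → f/5.6 → f/5 → f/4.5 → f/4 → f/3.5 → f/3.2 → f/2.8 → f/2.5 → f/2.2.

f/2.2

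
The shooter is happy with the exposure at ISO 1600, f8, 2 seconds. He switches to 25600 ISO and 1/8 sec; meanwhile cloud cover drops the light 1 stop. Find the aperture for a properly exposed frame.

Scene light: 1 stop darker.
ISO: 1600 → 3200 → 6400 → 12800 → 25600 — 4 stops raised (brighter).
Shutter speed: 2 → 1 → 1/2 → 1/4 → 1/8 — 4 stops faster (darker).
Net so far: 1 stop darker. Aperture: f/8 → f/5.6.

f/5.6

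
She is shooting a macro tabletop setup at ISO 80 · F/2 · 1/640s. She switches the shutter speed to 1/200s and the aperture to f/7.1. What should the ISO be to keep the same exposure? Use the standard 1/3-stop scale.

Shutter speed: 1/640 → 1/500 → 1/400 → 1/320 → 1/250 → 1/200 — 1 2/3 stops slower (brighter).
Aperture: f/2 → f/2.2 → f/2.5 → f/2.8 → f/3.2 → f/3.5 → f/4 → f/4.5 → f/5 → f/5.6 → f/6.3 → f/7.1 — 3 2/3 stops smaller aperture (darker).
Net change so far: 2 stops darker. Offset with the ISO: 80 → 100 → 125 → 160 → 200 → 250 → 320.

ISO 320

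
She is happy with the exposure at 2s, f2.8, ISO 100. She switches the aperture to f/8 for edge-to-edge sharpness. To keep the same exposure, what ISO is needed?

ISO 800

Aperture: f/2.8 → f/4 → f/5.6 → f/8 — 3 stops smaller aperture (darker).
Need 3 stops brighter from the ISO: 100 → 200 → 400 → 800.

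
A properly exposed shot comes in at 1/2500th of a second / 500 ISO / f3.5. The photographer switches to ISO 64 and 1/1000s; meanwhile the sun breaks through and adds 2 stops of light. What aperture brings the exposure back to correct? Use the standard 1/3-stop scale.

f/4

Scene light: 2 stops brighter.
ISO: 500 → 400 → 320 → 250 → 200 → 160 → 125 → 100 → 80 → 64 — 3 stops dropped (darker).
Shutter speed: 1/2500 → 1/2000 → 1/1600 → 1/1250 → 1/1000 — 1 1/3 stops longer (brighter).
Net so far: 1/3 stop brighter. Aperture: f/3.5 → f/4.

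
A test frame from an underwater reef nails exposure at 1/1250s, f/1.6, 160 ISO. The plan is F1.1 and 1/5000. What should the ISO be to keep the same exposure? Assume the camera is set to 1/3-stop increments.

ISO 320

Aperture: f/1.6 → f/1.4 → f/1.2 → f/1.1 — 1 stop larger aperture (brighter).
Shutter speed: 1/1250 → 1/1600 → 1/2000 → 1/2500 → 1/3200 → 1/4000 → 1/5000 — 2 stops shorter (darker).
Net change so far: 1 stop darker. Offset with the ISO: 160 → 200 → 250 → 320.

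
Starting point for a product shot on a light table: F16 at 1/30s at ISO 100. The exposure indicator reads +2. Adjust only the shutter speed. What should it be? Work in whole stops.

Overexposed by 2 stops → need 2 stops darker.
Shutter speed: 1/30 → 1/60 → 1/125.

1/125s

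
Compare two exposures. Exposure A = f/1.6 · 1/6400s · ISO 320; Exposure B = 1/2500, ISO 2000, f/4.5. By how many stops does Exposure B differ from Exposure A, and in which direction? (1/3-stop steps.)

Aperture: f/1.6 → f/1.8 → f/2 → f/2.2 → f/2.5 → f/2.8 → f/3.2 → f/3.5 → f/4 → f/4.5 — 3 stops narrower (darker).
Shutter speed: 1/6400 → 1/5000 → 1/4000 → 1/3200 → 1/2500 — 1 1/3 stops longer (brighter).
ISO: 320 → 400 → 500 → 640 → 800 → 1000 → 1250 → 1600 → 2000 — 2 2/3 stops raised (brighter).
Net: −3 +1 1/3 +2 2/3 = +1 stop.

1 stop brighter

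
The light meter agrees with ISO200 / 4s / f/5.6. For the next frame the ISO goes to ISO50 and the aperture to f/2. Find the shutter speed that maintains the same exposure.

2 s

ISO: 200 → 100 → 50 — 2 stops dropped (darker).
Aperture: f/5.6 → f/4 → f/2.8 → f/2 — 3 stops opened up (brighter).
Net change so far: 1 stop brighter. Offset with the shutter speed: 4 → 2.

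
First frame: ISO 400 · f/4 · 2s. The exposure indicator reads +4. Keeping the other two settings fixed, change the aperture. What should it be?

f/16

Overexposed by 4 stops → need 4 stops darker.
Aperture: f/4 → f/5.6 → f/8 → f/11 → f/16.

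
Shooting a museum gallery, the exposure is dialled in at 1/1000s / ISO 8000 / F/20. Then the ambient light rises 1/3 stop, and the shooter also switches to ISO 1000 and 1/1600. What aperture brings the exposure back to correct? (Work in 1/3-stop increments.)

f/6.3

Scene light: 1/3 stop brighter.
ISO: 8000 → 6400 → 5000 → 4000 → 3200 → 2500 → 2000 → 1600 → 1250 → 1000 — 3 stops lower (darker).
Shutter speed: 1/1000 → 1/1250 → 1/1600 — 2/3 stop faster (darker).
Net so far: 3 1/3 stops darker. Aperture: f/20 → f/18 → f/16 → f/14 → f/13 → f/11 → f/10 → f/9 → f/8 → f/7.1 → f/6.3.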